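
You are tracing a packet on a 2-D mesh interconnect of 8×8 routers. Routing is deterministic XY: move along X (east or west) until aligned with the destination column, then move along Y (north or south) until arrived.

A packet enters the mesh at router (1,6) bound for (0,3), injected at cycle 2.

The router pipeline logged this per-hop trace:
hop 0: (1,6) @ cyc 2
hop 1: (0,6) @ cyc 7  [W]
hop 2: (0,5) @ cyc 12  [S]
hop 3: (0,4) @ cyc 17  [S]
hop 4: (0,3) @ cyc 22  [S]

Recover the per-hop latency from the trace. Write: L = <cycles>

L = 5

Δcyc across hop 0→1: 7 − 2 = 5.
Per-hop latency L = Δcyc = 5.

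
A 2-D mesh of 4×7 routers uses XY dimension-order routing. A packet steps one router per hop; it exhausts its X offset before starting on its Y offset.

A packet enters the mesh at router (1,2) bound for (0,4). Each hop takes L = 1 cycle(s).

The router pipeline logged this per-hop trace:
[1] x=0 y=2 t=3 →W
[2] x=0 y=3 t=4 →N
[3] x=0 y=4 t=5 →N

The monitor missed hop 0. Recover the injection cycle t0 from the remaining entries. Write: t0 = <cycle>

t0 = 2

The first recorded entry is hop 1 at cycle 3.
t0 = cyc[1] − L = 3 − 1 = 2.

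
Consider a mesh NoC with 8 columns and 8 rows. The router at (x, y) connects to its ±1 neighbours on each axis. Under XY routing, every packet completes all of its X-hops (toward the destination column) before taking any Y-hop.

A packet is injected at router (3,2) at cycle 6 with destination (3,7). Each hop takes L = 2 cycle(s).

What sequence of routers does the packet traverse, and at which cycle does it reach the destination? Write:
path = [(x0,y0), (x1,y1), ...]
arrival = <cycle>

t=6: at (3,2)
t=8: at (3,3) after N
t=10: at (3,4) after N
t=12: at (3,5) after N
t=14: at (3,6) after N
t=16: at (3,7) after N

path = [(3,2), (3,3), (3,4), (3,5), (3,6), (3,7)]
arrival = 16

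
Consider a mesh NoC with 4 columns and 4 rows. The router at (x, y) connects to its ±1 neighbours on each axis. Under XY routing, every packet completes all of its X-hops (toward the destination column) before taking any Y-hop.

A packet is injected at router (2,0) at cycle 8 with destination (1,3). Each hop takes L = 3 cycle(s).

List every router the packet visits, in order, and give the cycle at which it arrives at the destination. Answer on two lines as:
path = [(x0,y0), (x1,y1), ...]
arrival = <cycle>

  0. router=(2,0) cycle=8 (inject)
  1. router=(1,0) cycle=11 dir=W
  2. router=(1,1) cycle=14 dir=N
  3. router=(1,2) cycle=17 dir=N
  4. router=(1,3) cycle=20 dir=N

path = [(2,0), (1,0), (1,1), (1,2), (1,3)]
arrival = 20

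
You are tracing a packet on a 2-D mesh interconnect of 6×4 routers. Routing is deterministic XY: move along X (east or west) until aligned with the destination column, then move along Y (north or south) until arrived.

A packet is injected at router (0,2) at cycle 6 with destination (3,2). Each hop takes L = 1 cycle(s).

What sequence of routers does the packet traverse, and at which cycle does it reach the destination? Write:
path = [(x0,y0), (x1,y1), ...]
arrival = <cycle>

path = [(0,2), (1,2), (2,2), (3,2)]
arrival = 9

  0. router=(0,2) cycle=6 (inject)
  1. router=(1,2) cycle=7 dir=E
  2. router=(2,2) cycle=8 dir=E
  3. router=(3,2) cycle=9 dir=E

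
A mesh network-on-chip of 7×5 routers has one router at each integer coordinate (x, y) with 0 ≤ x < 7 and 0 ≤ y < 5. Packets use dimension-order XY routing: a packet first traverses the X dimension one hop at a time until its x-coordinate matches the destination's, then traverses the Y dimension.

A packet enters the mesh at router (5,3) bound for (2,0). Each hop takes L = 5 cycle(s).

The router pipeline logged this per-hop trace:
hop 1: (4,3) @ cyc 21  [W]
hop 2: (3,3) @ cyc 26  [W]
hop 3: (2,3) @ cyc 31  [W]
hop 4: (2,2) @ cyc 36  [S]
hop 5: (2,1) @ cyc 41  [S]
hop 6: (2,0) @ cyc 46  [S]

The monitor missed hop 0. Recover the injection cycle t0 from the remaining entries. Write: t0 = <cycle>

t0 = 16

The first recorded entry is hop 1 at cycle 21.
Therefore t0 = 21 − L = 16.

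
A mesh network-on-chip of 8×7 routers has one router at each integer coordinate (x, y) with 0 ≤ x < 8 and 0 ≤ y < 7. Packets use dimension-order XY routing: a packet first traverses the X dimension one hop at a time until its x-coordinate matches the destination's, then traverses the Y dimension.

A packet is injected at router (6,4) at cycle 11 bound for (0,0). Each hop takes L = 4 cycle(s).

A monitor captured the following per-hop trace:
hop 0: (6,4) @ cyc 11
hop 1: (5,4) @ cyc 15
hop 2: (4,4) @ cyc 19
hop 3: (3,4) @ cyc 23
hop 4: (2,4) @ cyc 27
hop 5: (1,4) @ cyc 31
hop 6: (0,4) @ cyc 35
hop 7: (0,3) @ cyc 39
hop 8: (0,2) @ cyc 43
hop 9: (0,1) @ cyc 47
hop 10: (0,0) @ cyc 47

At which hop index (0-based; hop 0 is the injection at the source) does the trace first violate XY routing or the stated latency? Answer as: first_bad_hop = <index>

first_bad_hop = 10

  1: Δx=-1 Δy=+0 Δt=4 [ok]
  2: Δx=-1 Δy=+0 Δt=4 [ok]
  3: Δx=-1 Δy=+0 Δt=4 [ok]
  4: Δx=-1 Δy=+0 Δt=4 [ok]
  5: Δx=-1 Δy=+0 Δt=4 [ok]
  6: Δx=-1 Δy=+0 Δt=4 [ok]
  7: Δx=+0 Δy=-1 Δt=4 [ok]
  8: Δx=+0 Δy=-1 Δt=4 [ok]
  9: Δx=+0 Δy=-1 Δt=4 [ok]
  10: Δx=+0 Δy=-1 Δt=0 [BAD: Δcyc=0≠L]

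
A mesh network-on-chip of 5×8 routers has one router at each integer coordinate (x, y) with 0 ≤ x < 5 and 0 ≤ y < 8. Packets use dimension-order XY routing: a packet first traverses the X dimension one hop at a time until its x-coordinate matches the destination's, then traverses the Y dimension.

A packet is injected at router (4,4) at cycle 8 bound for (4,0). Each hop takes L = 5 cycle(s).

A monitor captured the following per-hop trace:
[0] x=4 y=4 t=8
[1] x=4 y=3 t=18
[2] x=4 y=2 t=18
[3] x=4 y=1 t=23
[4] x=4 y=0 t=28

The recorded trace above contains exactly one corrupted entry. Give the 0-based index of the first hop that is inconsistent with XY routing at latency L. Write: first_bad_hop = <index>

check 1→ d=(0,-1) cyc+10: BAD: Δcyc=10≠L

first_bad_hop = 1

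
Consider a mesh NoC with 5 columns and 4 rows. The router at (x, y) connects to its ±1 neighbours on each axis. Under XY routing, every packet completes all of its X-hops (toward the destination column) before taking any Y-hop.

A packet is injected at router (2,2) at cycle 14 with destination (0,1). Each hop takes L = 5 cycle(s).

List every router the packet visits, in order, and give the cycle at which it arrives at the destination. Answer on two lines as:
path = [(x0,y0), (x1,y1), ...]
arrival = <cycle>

path = [(2,2), (1,2), (0,2), (0,1)]
arrival = 29

[0] x=2 y=2 t=14
[1] x=1 y=2 t=19 →W
[2] x=0 y=2 t=24 →W
[3] x=0 y=1 t=29 →S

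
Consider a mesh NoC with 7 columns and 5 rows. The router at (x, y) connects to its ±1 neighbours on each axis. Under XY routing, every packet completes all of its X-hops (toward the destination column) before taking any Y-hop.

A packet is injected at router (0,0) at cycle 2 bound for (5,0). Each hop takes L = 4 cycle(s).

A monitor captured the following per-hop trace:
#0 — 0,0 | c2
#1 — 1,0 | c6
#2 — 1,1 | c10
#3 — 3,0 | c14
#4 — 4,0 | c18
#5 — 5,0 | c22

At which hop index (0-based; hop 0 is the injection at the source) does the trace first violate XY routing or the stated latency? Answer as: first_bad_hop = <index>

  1: Δx=+1 Δy=+0 Δt=4 [ok]
  2: Δx=+0 Δy=+1 Δt=4 [BAD: Y-move but x=1≠5]

first_bad_hop = 2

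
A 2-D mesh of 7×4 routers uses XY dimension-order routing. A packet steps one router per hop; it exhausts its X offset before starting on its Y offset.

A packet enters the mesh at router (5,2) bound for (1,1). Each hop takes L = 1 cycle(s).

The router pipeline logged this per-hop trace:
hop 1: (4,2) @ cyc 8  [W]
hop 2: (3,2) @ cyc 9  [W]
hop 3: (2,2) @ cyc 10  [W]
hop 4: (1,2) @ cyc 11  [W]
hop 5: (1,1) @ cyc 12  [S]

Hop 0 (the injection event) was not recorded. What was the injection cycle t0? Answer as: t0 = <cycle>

t0 = 7

The first recorded entry is hop 1 at cycle 8.
Subtract one hop: t0 = 8 − 1 = 7.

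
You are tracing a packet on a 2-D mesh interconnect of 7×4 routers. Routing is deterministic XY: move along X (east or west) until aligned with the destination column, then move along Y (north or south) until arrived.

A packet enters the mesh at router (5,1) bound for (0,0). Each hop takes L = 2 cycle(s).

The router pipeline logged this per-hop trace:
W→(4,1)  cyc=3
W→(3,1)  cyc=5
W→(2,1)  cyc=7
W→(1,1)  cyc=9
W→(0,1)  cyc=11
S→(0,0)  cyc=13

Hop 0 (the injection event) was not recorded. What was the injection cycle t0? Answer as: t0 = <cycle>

t0 = 1

cyc[1] = 3 and cyc[k] = t0 + k·L for every k.
Subtract one hop: t0 = 3 − 2 = 1.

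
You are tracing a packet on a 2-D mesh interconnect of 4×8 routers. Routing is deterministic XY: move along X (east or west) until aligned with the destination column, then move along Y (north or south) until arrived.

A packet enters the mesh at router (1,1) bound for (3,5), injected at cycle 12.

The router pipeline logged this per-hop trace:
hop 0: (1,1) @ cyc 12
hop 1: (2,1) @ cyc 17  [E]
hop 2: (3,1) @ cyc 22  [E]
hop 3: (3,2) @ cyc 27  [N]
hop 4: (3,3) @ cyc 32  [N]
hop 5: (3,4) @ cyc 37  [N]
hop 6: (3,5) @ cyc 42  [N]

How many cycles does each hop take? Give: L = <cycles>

From hop 0 (12) to hop 1 (17): +5 cycles.
Each hop adds L, hence L = 5.

L = 5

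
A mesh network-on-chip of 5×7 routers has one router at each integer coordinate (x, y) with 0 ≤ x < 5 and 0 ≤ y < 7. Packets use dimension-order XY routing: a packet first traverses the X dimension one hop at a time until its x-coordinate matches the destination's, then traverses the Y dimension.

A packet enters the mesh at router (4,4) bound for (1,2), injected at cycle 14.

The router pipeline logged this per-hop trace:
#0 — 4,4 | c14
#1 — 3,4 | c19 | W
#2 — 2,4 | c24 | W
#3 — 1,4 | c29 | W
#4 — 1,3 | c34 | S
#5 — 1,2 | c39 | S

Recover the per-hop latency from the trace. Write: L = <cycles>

L = 5

cyc[1] − cyc[0] = 19 − 14 = 5.
Each hop adds L, hence L = 5.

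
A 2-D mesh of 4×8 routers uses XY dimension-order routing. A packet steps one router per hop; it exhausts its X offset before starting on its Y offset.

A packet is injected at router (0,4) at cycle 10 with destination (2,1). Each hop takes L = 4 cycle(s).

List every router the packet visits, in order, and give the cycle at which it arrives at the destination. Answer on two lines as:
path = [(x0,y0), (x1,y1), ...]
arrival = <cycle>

path = [(0,4), (1,4), (2,4), (2,3), (2,2), (2,1)]
arrival = 30

[0] x=0 y=4 t=10
[1] x=1 y=4 t=14 →E
[2] x=2 y=4 t=18 →E
[3] x=2 y=3 t=22 →S
[4] x=2 y=2 t=26 →S
[5] x=2 y=1 t=30 →S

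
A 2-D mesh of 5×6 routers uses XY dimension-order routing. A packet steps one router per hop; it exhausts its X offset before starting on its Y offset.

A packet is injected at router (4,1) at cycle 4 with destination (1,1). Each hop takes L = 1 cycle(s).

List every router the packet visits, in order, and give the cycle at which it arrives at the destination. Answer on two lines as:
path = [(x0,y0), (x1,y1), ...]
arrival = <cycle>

hop 0: (4,1) @ cyc 4
hop 1: (3,1) @ cyc 5  [W]
hop 2: (2,1) @ cyc 6  [W]
hop 3: (1,1) @ cyc 7  [W]

path = [(4,1), (3,1), (2,1), (1,1)]
arrival = 7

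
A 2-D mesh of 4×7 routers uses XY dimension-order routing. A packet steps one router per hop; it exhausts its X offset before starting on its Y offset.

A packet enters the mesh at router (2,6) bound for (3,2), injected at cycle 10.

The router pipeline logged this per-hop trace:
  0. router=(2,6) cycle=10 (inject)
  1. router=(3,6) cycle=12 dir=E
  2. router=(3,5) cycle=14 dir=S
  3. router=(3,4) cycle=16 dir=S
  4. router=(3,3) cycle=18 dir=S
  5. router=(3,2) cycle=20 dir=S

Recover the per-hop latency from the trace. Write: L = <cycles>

L = 2

cyc[1] − cyc[0] = 12 − 10 = 2.
Per-hop latency L = Δcyc = 2.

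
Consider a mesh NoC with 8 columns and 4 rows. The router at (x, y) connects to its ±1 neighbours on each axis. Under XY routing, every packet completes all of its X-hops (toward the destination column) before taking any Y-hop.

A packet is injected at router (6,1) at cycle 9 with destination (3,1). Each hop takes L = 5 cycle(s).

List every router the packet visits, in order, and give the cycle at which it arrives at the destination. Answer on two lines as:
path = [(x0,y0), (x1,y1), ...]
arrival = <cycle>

path = [(6,1), (5,1), (4,1), (3,1)]
arrival = 24

#0 — 6,1 | c9
#1 — 5,1 | c14 | W
#2 — 4,1 | c19 | W
#3 — 3,1 | c24 | W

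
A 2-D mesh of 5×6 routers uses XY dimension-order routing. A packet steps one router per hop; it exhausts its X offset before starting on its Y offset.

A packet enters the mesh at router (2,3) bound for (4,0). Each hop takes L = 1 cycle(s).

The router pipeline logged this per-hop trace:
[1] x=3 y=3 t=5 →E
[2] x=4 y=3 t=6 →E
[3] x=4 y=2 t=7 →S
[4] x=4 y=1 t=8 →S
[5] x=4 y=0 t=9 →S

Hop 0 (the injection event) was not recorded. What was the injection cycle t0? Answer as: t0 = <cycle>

t0 = 4

The first recorded entry is hop 1 at cycle 5.
So t0 = 5 − 1·1 = 4.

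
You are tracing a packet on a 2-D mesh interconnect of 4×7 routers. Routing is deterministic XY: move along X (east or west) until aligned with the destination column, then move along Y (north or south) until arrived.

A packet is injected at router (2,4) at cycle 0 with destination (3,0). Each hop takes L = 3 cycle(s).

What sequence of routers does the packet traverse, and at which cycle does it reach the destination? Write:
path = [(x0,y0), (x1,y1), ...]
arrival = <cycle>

src (2,4)  cyc=0
E→(3,4)  cyc=3
S→(3,3)  cyc=6
S→(3,2)  cyc=9
S→(3,1)  cyc=12
S→(3,0)  cyc=15

path = [(2,4), (3,4), (3,3), (3,2), (3,1), (3,0)]
arrival = 15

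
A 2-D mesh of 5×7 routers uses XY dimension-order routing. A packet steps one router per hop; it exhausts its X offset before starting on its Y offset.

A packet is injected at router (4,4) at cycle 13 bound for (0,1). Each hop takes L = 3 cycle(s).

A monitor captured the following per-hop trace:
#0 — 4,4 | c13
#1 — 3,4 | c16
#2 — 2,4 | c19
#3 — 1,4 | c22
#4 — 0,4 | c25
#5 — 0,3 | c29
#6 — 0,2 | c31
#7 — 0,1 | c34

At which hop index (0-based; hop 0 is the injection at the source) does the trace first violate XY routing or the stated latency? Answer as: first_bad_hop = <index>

first_bad_hop = 5

  1: Δx=-1 Δy=+0 Δt=3 [ok]
  2: Δx=-1 Δy=+0 Δt=3 [ok]
  3: Δx=-1 Δy=+0 Δt=3 [ok]
  4: Δx=-1 Δy=+0 Δt=3 [ok]
  5: Δx=+0 Δy=-1 Δt=4 [BAD: Δcyc=4≠L]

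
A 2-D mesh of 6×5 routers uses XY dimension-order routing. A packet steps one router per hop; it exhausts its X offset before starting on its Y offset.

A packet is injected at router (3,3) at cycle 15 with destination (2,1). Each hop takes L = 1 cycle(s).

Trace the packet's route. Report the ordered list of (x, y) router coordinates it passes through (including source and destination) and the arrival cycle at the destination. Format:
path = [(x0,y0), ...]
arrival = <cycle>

src (3,3)  cyc=15
W→(2,3)  cyc=16
S→(2,2)  cyc=17
S→(2,1)  cyc=18

path = [(3,3), (2,3), (2,2), (2,1)]
arrival = 18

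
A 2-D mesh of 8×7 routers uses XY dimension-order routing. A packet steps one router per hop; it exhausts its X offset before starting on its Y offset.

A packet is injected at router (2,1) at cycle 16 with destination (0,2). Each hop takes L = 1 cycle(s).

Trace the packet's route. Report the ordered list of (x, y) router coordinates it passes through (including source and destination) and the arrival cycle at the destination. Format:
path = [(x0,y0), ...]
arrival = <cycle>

path = [(2,1), (1,1), (0,1), (0,2)]
arrival = 19

#0 — 2,1 | c16
#1 — 1,1 | c17 | W
#2 — 0,1 | c18 | W
#3 — 0,2 | c19 | N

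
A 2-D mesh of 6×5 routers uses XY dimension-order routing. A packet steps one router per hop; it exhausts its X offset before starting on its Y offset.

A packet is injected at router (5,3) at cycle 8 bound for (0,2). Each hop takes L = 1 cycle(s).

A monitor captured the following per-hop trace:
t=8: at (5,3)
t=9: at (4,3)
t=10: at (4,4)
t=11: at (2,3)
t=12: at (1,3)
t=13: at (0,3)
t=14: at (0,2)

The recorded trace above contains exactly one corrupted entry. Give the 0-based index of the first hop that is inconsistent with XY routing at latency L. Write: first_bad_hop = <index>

  1: Δx=-1 Δy=+0 Δt=1 [ok]
  2: Δx=+0 Δy=+1 Δt=1 [BAD: Y-move but x=4≠0]

first_bad_hop = 2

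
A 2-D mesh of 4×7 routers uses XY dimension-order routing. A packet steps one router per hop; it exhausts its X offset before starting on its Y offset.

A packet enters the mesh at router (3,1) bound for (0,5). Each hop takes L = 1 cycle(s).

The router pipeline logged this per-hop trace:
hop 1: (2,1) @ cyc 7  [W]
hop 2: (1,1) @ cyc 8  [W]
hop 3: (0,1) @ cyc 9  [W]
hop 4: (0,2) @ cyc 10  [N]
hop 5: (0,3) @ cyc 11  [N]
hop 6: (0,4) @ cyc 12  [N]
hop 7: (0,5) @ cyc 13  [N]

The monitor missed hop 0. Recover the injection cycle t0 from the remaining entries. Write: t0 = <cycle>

Hop 1 reached at cycle 7; hop k is at t0 + k·L.
Subtract one hop: t0 = 7 − 1 = 6.

t0 = 6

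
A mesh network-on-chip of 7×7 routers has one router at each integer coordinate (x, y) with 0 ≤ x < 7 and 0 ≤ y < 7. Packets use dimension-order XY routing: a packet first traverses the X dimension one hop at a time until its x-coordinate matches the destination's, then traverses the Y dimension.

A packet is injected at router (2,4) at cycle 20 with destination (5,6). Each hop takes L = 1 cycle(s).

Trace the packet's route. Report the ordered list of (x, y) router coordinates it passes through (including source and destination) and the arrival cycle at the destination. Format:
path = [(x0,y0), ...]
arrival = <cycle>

  0. router=(2,4) cycle=20 (inject)
  1. router=(3,4) cycle=21 dir=E
  2. router=(4,4) cycle=22 dir=E
  3. router=(5,4) cycle=23 dir=E
  4. router=(5,5) cycle=24 dir=N
  5. router=(5,6) cycle=25 dir=N

path = [(2,4), (3,4), (4,4), (5,4), (5,5), (5,6)]
arrival = 25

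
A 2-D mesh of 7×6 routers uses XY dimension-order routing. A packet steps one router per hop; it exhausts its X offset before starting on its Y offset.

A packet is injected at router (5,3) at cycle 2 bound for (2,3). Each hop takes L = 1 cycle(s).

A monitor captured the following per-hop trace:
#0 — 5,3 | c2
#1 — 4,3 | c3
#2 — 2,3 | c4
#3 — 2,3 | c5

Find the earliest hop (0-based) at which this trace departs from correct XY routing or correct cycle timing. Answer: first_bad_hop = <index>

first_bad_hop = 2

check 1→ d=(-1,0) cyc+1: ok
check 2→ d=(-2,0) cyc+1: BAD: non-unit step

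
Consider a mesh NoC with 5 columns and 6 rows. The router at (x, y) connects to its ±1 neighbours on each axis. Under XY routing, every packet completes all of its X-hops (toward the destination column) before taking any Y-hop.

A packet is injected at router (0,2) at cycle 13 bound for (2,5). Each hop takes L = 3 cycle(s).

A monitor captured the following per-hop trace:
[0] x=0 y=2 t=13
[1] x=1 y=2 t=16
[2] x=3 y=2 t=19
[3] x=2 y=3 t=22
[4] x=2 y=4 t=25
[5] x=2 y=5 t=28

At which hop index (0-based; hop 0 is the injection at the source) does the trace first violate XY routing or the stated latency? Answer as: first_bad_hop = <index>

  1: Δx=+1 Δy=+0 Δt=3 [ok]
  2: Δx=+2 Δy=+0 Δt=3 [BAD: non-unit step]

first_bad_hop = 2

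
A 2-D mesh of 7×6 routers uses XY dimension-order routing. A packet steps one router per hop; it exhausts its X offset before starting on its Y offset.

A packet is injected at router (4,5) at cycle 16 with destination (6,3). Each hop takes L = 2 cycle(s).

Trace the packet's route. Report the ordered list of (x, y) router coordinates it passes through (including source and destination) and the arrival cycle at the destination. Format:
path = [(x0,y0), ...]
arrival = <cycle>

path = [(4,5), (5,5), (6,5), (6,4), (6,3)]
arrival = 24

  0. router=(4,5) cycle=16 (inject)
  1. router=(5,5) cycle=18 dir=E
  2. router=(6,5) cycle=20 dir=E
  3. router=(6,4) cycle=22 dir=S
  4. router=(6,3) cycle=24 dir=S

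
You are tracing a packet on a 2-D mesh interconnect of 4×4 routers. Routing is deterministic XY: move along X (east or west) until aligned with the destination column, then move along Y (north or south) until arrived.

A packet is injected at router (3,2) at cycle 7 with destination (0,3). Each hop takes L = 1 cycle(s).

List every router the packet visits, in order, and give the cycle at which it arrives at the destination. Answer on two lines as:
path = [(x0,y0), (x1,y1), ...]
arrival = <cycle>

#0 — 3,2 | c7
#1 — 2,2 | c8 | W
#2 — 1,2 | c9 | W
#3 — 0,2 | c10 | W
#4 — 0,3 | c11 | N

path = [(3,2), (2,2), (1,2), (0,2), (0,3)]
arrival = 11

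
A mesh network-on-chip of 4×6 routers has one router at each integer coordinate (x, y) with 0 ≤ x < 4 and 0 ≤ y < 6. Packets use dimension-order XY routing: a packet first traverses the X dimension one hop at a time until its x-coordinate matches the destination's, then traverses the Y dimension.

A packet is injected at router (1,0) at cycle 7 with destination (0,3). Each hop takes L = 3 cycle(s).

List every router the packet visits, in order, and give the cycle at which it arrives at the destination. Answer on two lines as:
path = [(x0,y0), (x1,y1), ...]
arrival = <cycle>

  0. router=(1,0) cycle=7 (inject)
  1. router=(0,0) cycle=10 dir=W
  2. router=(0,1) cycle=13 dir=N
  3. router=(0,2) cycle=16 dir=N
  4. router=(0,3) cycle=19 dir=N

path = [(1,0), (0,0), (0,1), (0,2), (0,3)]
arrival = 19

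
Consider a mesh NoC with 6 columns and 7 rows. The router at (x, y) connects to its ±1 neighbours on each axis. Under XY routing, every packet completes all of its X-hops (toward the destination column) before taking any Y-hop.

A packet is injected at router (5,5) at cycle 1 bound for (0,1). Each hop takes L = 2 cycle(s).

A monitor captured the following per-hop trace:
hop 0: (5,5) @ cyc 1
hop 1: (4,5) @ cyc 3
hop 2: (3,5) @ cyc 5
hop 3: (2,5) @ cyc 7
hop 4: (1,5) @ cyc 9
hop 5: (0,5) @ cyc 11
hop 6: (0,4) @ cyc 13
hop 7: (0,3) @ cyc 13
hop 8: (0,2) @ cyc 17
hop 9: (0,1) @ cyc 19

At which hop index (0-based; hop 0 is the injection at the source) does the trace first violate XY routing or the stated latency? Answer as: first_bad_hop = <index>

first_bad_hop = 7

hop 1: step (-1,+0), +2 cyc — ok
hop 2: step (-1,+0), +2 cyc — ok
hop 3: step (-1,+0), +2 cyc — ok
hop 4: step (-1,+0), +2 cyc — ok
hop 5: step (-1,+0), +2 cyc — ok
hop 6: step (+0,-1), +2 cyc — ok
hop 7: step (+0,-1), +0 cyc — BAD: Δcyc=0≠L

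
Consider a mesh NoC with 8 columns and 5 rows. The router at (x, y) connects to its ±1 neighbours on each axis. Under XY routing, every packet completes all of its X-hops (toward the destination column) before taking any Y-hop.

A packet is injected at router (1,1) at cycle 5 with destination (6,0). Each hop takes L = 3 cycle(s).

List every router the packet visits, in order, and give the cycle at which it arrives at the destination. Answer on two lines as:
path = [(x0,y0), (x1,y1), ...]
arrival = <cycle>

src (1,1)  cyc=5
E→(2,1)  cyc=8
E→(3,1)  cyc=11
E→(4,1)  cyc=14
E→(5,1)  cyc=17
E→(6,1)  cyc=20
S→(6,0)  cyc=23

path = [(1,1), (2,1), (3,1), (4,1), (5,1), (6,1), (6,0)]
arrival = 23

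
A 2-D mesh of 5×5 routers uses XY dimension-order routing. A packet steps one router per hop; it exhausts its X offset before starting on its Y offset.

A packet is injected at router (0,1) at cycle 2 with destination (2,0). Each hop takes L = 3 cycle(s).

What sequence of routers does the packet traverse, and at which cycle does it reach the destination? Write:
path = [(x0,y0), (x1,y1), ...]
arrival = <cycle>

path = [(0,1), (1,1), (2,1), (2,0)]
arrival = 11

  0. router=(0,1) cycle=2 (inject)
  1. router=(1,1) cycle=5 dir=E
  2. router=(2,1) cycle=8 dir=E
  3. router=(2,0) cycle=11 dir=S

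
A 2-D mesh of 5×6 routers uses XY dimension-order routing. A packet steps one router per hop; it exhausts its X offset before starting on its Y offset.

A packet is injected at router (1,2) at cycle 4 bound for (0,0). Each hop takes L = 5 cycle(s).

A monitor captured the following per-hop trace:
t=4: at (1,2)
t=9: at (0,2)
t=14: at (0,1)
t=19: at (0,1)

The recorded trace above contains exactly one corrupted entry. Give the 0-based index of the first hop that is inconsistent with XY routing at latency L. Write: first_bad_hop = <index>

check 1→ d=(-1,0) cyc+5: ok
check 2→ d=(0,-1) cyc+5: ok
check 3→ d=(0,0) cyc+5: BAD: non-unit step

first_bad_hop = 3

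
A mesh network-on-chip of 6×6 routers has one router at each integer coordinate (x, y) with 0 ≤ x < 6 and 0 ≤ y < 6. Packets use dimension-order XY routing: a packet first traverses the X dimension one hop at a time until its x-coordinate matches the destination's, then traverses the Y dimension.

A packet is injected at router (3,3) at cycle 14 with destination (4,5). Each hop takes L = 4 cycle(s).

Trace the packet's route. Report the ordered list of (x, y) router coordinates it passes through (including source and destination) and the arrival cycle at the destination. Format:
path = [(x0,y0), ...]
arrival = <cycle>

  0. router=(3,3) cycle=14 (inject)
  1. router=(4,3) cycle=18 dir=E
  2. router=(4,4) cycle=22 dir=N
  3. router=(4,5) cycle=26 dir=N

path = [(3,3), (4,3), (4,4), (4,5)]
arrival = 26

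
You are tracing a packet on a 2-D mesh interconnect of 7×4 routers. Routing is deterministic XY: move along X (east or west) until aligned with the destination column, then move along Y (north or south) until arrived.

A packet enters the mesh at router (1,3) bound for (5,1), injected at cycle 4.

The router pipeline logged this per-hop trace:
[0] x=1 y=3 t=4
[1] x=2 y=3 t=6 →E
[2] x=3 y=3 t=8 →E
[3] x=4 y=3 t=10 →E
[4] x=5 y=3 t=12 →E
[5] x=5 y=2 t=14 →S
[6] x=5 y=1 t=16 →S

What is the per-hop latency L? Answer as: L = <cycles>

L = 2

Between hops 0 and 1 the cycle counter advances 6 − 4 = 2.
Each hop adds L, hence L = 2.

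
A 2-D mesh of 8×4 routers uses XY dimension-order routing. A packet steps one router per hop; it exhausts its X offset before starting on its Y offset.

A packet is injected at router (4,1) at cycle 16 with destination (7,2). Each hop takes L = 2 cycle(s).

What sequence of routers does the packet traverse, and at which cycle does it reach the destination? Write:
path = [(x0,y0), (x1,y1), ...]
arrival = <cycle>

path = [(4,1), (5,1), (6,1), (7,1), (7,2)]
arrival = 24

src (4,1)  cyc=16
E→(5,1)  cyc=18
E→(6,1)  cyc=20
E→(7,1)  cyc=22
N→(7,2)  cyc=24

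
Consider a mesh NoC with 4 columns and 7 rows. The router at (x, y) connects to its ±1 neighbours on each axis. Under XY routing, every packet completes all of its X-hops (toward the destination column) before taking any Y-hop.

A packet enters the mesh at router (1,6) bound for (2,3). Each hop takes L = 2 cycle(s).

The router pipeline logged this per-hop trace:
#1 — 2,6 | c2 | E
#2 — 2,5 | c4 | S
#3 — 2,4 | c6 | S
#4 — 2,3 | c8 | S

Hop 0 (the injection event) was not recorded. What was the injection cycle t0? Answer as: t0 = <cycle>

Hop 1 reached at cycle 2; hop k is at t0 + k·L.
So t0 = 2 − 1·2 = 0.

t0 = 0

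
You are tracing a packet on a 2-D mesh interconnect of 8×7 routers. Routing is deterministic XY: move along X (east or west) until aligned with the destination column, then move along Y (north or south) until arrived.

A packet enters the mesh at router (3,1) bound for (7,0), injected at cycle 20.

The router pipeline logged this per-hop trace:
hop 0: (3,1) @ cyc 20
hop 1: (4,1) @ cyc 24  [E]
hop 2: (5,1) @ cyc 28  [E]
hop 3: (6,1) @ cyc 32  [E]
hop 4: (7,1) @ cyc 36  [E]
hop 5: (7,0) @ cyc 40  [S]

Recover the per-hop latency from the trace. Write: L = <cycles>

Δcyc across hop 0→1: 24 − 20 = 4.
One hop costs L cycles, so L = 4.

L = 4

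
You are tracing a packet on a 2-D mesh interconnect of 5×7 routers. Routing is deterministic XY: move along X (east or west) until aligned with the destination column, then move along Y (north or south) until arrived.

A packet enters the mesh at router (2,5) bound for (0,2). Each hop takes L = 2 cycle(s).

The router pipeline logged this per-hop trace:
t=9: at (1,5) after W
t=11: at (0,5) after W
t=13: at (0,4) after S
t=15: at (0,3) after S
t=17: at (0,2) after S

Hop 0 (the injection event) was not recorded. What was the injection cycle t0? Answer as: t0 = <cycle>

The first recorded entry is hop 1 at cycle 9.
Subtract one hop: t0 = 9 − 2 = 7.

t0 = 7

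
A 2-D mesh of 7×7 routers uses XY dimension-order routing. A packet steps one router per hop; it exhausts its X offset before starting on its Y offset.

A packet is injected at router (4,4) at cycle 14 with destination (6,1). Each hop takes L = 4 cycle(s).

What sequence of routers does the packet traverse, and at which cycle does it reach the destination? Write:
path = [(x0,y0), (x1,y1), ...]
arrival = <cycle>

#0 — 4,4 | c14
#1 — 5,4 | c18 | E
#2 — 6,4 | c22 | E
#3 — 6,3 | c26 | S
#4 — 6,2 | c30 | S
#5 — 6,1 | c34 | S

path = [(4,4), (5,4), (6,4), (6,3), (6,2), (6,1)]
arrival = 34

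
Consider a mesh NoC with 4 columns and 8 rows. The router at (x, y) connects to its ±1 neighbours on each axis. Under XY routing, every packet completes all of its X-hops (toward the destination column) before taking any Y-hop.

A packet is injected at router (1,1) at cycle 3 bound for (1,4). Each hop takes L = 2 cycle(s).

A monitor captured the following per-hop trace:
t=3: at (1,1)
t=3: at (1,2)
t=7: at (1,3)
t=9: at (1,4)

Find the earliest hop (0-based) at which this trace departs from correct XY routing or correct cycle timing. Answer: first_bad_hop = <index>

first_bad_hop = 1

check 1→ d=(0,1) cyc+0: BAD: Δcyc=0≠L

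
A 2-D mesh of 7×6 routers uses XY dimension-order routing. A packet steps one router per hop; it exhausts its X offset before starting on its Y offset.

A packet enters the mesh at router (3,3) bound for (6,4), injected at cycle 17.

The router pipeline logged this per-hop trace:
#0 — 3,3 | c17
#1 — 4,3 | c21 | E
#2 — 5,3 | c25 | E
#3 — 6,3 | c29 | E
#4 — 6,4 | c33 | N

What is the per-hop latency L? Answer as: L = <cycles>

cyc[1] − cyc[0] = 21 − 17 = 4.
One hop costs L cycles, so L = 4.

L = 4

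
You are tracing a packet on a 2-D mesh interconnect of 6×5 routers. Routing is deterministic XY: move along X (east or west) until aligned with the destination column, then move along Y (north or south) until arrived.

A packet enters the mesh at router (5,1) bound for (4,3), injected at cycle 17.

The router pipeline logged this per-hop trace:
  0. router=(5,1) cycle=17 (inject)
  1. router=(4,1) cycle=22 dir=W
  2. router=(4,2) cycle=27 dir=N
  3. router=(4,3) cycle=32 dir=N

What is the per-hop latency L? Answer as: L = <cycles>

Δcyc across hop 0→1: 22 − 17 = 5.
One hop costs L cycles, so L = 5.

L = 5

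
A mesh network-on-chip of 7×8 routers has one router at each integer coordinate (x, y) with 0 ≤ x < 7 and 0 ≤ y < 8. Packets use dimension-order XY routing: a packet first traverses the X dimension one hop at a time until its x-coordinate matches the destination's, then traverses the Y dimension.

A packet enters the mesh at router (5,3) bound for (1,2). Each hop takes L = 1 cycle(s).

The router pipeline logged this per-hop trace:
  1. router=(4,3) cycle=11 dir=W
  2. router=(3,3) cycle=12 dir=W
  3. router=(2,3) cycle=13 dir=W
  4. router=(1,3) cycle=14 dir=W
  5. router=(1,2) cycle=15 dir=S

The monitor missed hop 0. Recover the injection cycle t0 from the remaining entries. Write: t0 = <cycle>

cyc[1] = 11 and cyc[k] = t0 + k·L for every k.
So t0 = 11 − 1·1 = 10.

t0 = 10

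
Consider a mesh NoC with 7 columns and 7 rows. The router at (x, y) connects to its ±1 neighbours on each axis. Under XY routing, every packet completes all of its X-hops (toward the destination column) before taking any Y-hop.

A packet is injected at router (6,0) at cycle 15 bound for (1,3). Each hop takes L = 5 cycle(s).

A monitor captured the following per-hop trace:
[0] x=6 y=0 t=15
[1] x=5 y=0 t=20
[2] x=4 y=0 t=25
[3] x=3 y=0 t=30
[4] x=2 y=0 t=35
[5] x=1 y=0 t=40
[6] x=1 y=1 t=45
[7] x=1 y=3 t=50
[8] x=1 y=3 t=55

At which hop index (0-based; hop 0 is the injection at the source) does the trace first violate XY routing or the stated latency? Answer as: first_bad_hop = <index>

[1] (-1,+0) / 5c ⇒ ok
[2] (-1,+0) / 5c ⇒ ok
[3] (-1,+0) / 5c ⇒ ok
[4] (-1,+0) / 5c ⇒ ok
[5] (-1,+0) / 5c ⇒ ok
[6] (+0,+1) / 5c ⇒ ok
[7] (+0,+2) / 5c ⇒ BAD: non-unit step

first_bad_hop = 7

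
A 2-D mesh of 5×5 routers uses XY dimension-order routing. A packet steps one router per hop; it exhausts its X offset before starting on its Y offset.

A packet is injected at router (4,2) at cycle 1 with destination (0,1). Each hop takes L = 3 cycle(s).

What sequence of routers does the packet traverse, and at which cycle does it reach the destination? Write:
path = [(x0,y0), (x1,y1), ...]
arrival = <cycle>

path = [(4,2), (3,2), (2,2), (1,2), (0,2), (0,1)]
arrival = 16

src (4,2)  cyc=1
W→(3,2)  cyc=4
W→(2,2)  cyc=7
W→(1,2)  cyc=10
W→(0,2)  cyc=13
S→(0,1)  cyc=16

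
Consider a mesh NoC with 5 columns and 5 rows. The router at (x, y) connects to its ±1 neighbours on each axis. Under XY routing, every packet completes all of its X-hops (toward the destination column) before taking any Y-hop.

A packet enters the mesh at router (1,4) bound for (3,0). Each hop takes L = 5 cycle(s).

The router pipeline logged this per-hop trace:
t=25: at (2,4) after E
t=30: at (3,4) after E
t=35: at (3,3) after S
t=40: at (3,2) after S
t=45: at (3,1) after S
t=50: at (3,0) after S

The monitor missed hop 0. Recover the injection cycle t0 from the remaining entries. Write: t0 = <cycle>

t0 = 20

At hop 1 the cycle is 25; in general cyc_k = t0 + kL.
t0 = cyc[1] − L = 25 − 5 = 20.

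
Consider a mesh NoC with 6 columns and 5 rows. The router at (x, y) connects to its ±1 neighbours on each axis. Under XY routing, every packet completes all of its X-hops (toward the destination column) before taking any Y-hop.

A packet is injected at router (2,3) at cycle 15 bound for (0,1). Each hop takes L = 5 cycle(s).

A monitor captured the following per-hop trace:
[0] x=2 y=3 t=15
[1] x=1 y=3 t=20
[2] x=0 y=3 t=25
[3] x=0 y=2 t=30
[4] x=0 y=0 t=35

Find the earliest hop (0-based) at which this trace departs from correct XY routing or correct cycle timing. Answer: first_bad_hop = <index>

check 1→ d=(-1,0) cyc+5: ok
check 2→ d=(-1,0) cyc+5: ok
check 3→ d=(0,-1) cyc+5: ok
check 4→ d=(0,-2) cyc+5: BAD: non-unit step

first_bad_hop = 4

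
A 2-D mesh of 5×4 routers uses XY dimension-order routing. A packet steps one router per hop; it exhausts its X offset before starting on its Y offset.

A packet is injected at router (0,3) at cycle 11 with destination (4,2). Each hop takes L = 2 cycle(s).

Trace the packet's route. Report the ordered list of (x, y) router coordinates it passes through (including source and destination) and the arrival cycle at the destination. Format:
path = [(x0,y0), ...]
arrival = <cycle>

path = [(0,3), (1,3), (2,3), (3,3), (4,3), (4,2)]
arrival = 21

[0] x=0 y=3 t=11
[1] x=1 y=3 t=13 →E
[2] x=2 y=3 t=15 →E
[3] x=3 y=3 t=17 →E
[4] x=4 y=3 t=19 →E
[5] x=4 y=2 t=21 →S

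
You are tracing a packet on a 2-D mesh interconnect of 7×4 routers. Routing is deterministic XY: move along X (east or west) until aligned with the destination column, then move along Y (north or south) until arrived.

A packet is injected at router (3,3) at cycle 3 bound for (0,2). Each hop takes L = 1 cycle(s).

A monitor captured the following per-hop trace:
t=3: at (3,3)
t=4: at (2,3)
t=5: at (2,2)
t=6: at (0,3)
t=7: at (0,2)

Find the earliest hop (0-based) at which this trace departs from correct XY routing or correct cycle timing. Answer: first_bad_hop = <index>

check 1→ d=(-1,0) cyc+1: ok
check 2→ d=(0,-1) cyc+1: BAD: Y-move but x=2≠0

first_bad_hop = 2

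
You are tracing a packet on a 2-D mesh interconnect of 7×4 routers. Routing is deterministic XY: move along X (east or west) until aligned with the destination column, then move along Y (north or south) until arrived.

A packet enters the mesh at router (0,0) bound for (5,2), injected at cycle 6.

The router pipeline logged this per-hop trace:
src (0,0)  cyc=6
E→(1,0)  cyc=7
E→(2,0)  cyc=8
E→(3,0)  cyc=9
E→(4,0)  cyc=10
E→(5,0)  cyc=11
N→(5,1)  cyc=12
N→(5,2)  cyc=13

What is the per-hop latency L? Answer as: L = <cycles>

Between hops 0 and 1 the cycle counter advances 7 − 6 = 1.
That increment is L by definition: L = 1.

L = 1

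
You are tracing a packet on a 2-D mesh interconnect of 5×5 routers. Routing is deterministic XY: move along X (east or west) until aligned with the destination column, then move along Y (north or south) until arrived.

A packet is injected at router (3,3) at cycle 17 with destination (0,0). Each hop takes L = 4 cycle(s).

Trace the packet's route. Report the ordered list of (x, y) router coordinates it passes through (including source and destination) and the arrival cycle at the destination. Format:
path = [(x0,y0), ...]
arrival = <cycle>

path = [(3,3), (2,3), (1,3), (0,3), (0,2), (0,1), (0,0)]
arrival = 41

src (3,3)  cyc=17
W→(2,3)  cyc=21
W→(1,3)  cyc=25
W→(0,3)  cyc=29
S→(0,2)  cyc=33
S→(0,1)  cyc=37
S→(0,0)  cyc=41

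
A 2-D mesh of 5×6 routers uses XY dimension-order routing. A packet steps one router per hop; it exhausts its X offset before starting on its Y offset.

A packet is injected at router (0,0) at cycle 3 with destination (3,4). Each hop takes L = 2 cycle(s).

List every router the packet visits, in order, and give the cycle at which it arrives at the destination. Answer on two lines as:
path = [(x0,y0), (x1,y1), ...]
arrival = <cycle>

t=3: at (0,0)
t=5: at (1,0) after E
t=7: at (2,0) after E
t=9: at (3,0) after E
t=11: at (3,1) after N
t=13: at (3,2) after N
t=15: at (3,3) after N
t=17: at (3,4) after N

path = [(0,0), (1,0), (2,0), (3,0), (3,1), (3,2), (3,3), (3,4)]
arrival = 17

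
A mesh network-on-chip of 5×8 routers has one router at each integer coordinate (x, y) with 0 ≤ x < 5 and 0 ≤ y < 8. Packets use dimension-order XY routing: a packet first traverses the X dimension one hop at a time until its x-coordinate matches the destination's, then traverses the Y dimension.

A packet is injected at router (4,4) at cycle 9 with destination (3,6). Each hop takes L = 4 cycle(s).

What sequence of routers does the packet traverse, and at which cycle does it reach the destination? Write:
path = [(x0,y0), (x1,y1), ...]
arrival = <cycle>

path = [(4,4), (3,4), (3,5), (3,6)]
arrival = 21

hop 0: (4,4) @ cyc 9
hop 1: (3,4) @ cyc 13  [W]
hop 2: (3,5) @ cyc 17  [N]
hop 3: (3,6) @ cyc 21  [N]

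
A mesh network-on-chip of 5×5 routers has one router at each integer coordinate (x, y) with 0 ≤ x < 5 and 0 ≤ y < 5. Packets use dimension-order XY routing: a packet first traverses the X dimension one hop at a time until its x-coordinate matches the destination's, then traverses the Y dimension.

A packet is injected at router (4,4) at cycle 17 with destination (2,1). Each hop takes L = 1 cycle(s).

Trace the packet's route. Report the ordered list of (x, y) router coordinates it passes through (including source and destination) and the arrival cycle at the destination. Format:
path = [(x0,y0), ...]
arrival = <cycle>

hop 0: (4,4) @ cyc 17
hop 1: (3,4) @ cyc 18  [W]
hop 2: (2,4) @ cyc 19  [W]
hop 3: (2,3) @ cyc 20  [S]
hop 4: (2,2) @ cyc 21  [S]
hop 5: (2,1) @ cyc 22  [S]

path = [(4,4), (3,4), (2,4), (2,3), (2,2), (2,1)]
arrival = 22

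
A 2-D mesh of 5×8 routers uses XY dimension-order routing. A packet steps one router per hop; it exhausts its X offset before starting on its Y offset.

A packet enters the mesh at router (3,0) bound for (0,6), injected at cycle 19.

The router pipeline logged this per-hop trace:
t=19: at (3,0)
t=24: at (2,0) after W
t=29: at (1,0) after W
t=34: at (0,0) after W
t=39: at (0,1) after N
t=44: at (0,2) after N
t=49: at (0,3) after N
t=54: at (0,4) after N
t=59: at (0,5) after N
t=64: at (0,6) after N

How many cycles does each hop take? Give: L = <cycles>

L = 5

From hop 0 (19) to hop 1 (24): +5 cycles.
One hop costs L cycles, so L = 5.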